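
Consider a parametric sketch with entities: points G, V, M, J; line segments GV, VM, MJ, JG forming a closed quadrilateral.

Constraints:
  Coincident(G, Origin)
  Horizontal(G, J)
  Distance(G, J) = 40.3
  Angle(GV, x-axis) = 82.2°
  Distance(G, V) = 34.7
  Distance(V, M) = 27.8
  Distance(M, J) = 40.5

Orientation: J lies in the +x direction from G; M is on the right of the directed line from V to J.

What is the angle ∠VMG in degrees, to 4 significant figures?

174.3°

G is at the origin; G and J share the same y with |GJ| = 40.3 and J in +x, so J = (40.3, 0). GV runs at 82.2° with |GV| = 34.7, so V = (4.709, 34.38). M is determined by |VM| = 27.8 and |MJ| = 40.5 together: it lies at the intersection of circle(V, 27.8) and circle(J, 40.5). With |VJ| = 49.48, the foot of the radical line on VJ is 15.98 from V and the perpendicular offset is √(27.8² − 15.98²) = 22.75. Taking the right-of-VJ solution: M = (0.3948, 6.916).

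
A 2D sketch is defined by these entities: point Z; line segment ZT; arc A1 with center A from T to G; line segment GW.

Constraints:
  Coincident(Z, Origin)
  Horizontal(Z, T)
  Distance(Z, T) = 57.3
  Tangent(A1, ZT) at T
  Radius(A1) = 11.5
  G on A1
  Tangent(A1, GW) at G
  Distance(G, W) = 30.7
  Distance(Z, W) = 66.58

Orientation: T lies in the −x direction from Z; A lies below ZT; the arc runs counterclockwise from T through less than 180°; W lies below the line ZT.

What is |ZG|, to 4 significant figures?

69.28

Z is at the origin; ZT is horizontal with |ZT| = 57.3 and T on the −x side, so T = (-57.30, 0.000). Tangency of A1 to ZT means the radius AT is perpendicular to ZT, so A = T + (0, -11.5) = (-57.30, -11.50). Since AG ⟂ GW (tangency), |AW| = √(11.5² + 30.7²) = 32.78 regardless of where G sits on A1. So W lies on both circle(Z, 66.58) and circle(A, 32.78); the below-ZT intersection is W = (-50.37, -43.54). G is the foot of the tangent from W: G = (-66.97, -17.72).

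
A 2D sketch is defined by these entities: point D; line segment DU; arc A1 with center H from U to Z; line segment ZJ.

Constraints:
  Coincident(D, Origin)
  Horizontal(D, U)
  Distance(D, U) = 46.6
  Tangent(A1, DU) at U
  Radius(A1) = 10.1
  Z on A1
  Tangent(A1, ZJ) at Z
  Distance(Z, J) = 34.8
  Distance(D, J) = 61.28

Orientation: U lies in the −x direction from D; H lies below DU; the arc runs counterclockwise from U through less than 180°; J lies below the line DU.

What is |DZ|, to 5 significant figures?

57.555

Checks: |HZ| = 10.10 ✓; ∠(HZ, ZJ) = 90.00° ✓; |ZJ| = 34.80 ✓; |DJ| = 61.28 ✓.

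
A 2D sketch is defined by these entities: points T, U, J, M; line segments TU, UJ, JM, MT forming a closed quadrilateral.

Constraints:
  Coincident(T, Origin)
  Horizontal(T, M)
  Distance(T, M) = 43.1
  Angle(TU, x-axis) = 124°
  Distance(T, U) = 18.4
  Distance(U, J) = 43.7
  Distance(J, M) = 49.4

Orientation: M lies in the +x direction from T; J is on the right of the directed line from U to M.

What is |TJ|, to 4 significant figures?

26.85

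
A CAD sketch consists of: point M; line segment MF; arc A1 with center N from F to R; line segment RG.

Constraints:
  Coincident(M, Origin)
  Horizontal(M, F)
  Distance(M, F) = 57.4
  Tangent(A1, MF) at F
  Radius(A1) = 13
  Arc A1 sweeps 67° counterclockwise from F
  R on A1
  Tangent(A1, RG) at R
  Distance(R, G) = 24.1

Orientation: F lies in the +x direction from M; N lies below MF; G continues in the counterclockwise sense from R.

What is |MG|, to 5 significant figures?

46.941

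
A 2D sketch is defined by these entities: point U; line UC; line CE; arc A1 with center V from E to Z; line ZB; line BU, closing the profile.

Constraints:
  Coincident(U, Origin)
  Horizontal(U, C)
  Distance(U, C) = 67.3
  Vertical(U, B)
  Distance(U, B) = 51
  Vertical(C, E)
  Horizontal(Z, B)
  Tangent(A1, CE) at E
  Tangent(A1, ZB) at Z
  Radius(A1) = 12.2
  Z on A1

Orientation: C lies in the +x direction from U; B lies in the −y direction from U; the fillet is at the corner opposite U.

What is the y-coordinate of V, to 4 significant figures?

-38.80

U is at the origin; U and C share the same y with |UC| = 67.3 and C on the +x side, so C = (67.30, 0.000). U and B share the same x with |UB| = 51.0 and B on the −y side, so B = (0.000, -51.00). The virtual corner opposite U is at (67.30, -51.00). Tangency of A1 to CE means the radius VE is perpendicular to CE and A1 meets ZB tangentially, so VZ is at right angles to ZB, with radius 12.2, so the center V sits 12.2 in from both sides at V = (55.10, -38.80). So V.y = -38.80.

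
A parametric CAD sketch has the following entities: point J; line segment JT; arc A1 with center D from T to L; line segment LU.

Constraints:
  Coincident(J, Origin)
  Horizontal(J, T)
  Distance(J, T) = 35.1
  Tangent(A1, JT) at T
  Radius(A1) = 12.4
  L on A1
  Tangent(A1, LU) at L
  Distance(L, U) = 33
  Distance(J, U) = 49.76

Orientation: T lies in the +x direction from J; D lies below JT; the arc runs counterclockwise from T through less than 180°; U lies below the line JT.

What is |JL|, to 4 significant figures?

25.65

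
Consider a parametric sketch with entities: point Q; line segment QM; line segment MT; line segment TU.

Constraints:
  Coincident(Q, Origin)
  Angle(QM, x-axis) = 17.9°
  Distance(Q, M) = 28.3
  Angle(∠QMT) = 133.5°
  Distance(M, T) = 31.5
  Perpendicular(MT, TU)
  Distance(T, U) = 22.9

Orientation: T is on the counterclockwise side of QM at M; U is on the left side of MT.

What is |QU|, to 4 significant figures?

51.04

Q is at the origin; QM runs at 17.9° with length 28.3, so M = 28.3·(cos 17.9°, sin 17.9°) = (26.93, 8.698). ∠QMT = 133.5°, so MT runs at 17.9° + (180° − 133.5°) = 64.40° from the x-axis; with |MT| = 31.5, T = M + 31.5·(cos 64.40°, sin 64.40°) = (40.54, 37.11). The perpendicularity gives TU at right angles to MT; with |TU| = 22.9 on the left of MT, U = T + 22.9·(-0.9018, 0.4321) = (19.89, 47.00). Then |QU| = |U − Q| = 51.04.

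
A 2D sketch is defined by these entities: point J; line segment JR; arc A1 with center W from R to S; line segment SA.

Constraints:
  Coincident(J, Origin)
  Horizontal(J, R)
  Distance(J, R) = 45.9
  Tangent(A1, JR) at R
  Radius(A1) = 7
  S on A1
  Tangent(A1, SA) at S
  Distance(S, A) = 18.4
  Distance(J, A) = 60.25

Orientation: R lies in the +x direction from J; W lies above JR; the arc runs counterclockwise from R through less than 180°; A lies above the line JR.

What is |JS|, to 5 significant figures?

53.205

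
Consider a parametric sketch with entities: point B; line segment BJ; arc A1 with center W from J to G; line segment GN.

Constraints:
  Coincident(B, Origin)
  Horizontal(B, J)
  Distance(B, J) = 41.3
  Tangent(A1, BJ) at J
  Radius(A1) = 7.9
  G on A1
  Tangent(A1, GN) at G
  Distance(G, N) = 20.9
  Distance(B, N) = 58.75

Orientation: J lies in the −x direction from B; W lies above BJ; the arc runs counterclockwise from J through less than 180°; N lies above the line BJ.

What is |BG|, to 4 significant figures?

38.68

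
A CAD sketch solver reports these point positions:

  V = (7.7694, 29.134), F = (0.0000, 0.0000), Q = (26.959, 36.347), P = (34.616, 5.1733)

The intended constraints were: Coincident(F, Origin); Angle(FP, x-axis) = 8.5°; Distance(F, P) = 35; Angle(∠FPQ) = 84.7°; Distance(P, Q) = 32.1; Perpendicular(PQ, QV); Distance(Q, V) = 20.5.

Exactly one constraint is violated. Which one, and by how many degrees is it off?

Perpendicular(PQ, QV) — off by 6.80°.

F = (0.00, 0.00) ✓; FP at 8.500° ✓; |FP| = 35.00 ✓; ∠FPQ = 84.70° ✓; |PQ| = 32.10 ✓; ∠(PQ, QV) = 96.80° ✗; |QV| = 20.50 ✓.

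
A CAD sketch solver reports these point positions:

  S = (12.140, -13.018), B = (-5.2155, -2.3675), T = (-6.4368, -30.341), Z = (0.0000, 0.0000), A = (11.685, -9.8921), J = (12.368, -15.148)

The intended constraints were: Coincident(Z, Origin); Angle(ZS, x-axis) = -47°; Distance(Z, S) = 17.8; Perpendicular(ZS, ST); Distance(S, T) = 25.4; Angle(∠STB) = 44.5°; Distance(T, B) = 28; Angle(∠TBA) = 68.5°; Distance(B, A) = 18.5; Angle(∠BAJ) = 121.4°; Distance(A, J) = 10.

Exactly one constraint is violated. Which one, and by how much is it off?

Distance(A, J) = 10 — off by 4.70.

Z = (0.00, 0.00) ✓; ZS at -47.00° ✓; |ZS| = 17.80 ✓; ∠(ZS, ST) = 90.00° ✓; |ST| = 25.40 ✓; ∠STB = 44.50° ✓; |TB| = 28.00 ✓; ∠TBA = 68.50° ✓; |BA| = 18.50 ✓; ∠BAJ = 121.4° ✓; |AJ| = 5.300 ✗.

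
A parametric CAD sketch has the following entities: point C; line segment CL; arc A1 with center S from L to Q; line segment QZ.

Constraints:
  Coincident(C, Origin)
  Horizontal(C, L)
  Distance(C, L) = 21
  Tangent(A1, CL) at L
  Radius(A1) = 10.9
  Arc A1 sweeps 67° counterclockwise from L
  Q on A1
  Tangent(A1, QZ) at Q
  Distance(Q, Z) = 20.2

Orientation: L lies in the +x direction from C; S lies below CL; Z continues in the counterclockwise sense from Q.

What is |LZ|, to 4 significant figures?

30.95

On A1, L sits at bearing 90° from S; a 67° counterclockwise sweep puts Q at bearing 157°, so Q = S + 10.9·(cos 157°, sin 157°) = (10.97, -6.641). The tangent condition forces SQ to be normal to QZ, so QZ runs along (−sin 157°, cos 157°); with |QZ| = 20.2, Z = (3.074, -25.24). Then |LZ| = |Z − L| = 30.95.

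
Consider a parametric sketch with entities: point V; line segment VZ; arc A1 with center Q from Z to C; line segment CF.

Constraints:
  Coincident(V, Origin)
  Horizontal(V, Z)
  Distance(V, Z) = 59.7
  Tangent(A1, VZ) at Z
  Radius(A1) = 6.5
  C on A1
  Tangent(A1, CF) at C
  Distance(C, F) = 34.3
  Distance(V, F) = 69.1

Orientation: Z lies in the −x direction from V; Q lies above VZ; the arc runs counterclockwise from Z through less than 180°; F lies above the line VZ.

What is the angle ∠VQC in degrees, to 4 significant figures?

10.04°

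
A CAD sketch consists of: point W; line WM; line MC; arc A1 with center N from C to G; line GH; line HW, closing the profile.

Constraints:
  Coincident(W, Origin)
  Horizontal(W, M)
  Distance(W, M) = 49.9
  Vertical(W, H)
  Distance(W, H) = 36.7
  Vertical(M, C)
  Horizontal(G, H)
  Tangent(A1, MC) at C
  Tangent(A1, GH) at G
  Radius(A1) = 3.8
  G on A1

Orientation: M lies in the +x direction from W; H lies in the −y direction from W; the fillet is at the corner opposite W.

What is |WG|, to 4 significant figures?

58.92

W is at the origin; WM is horizontal with |WM| = 49.9 and M on the +x side, so M = (49.90, 0.000). W and H share the same x with |WH| = 36.7 and H on the −y side, so H = (0.000, -36.70). The virtual corner opposite W is at (49.90, -36.70). A1 meets MC tangentially, so NC is at right angles to MC and tangency of A1 to GH means the radius NG is perpendicular to GH, with radius 3.8, so the center N sits 3.8 in from both sides at N = (46.10, -32.90). That places the tangent points at C = (49.90, -32.90) on MC and G = (46.10, -36.70) on GH. Then |WG| = |G − W| = 58.92.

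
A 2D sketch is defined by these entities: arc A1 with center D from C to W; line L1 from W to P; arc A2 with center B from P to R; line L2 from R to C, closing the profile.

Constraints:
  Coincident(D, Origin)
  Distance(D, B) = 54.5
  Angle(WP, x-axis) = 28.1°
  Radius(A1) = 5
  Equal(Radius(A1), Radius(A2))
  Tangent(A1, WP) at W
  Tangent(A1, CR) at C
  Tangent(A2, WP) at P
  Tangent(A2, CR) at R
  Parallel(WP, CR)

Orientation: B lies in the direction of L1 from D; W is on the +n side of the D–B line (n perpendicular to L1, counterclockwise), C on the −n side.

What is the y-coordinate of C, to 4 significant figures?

-4.411

The slot axis is L1's direction at 28.1°, so u = (cos 28.1°, sin 28.1°) = (0.8821, 0.4710) and n = (−sin 28.1°, cos 28.1°) = (-0.4710, 0.8821). D is at the origin and B lies 54.5 along u from D, so B = 54.5·u = (48.08, 25.67). Tangency of A1 to both parallel lines with radius 5.0 puts W and C at D ± 5.0·n: W = (-2.355, 4.411), C = (2.355, -4.411). So C.y = -4.411.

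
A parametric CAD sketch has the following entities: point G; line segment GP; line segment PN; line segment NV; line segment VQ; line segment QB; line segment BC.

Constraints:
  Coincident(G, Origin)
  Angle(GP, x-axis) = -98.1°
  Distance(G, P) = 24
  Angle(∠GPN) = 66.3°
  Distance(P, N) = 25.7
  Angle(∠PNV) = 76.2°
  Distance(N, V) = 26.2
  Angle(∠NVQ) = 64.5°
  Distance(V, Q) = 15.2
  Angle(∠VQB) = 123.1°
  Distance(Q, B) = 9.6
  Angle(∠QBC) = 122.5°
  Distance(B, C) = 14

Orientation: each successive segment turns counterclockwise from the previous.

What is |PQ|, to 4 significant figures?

17.59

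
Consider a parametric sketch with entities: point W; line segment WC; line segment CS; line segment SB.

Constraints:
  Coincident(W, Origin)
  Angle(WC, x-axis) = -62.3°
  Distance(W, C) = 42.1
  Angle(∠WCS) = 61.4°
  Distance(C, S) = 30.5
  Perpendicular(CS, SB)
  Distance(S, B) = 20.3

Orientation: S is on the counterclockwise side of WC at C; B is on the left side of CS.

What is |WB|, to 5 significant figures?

19.614

∠WCS = 61.4°, so CS runs at -62.3° + (180° − 61.4°) = 56.300° from the x-axis; with |CS| = 30.5, S = C + 30.5·(cos 56.300°, sin 56.300°) = (36.493, -11.900). CS is perpendicular to SB; with |SB| = 20.3 on the left of CS, B = S + 20.3·(-0.83195, 0.55484) = (19.604, -0.63713). Then |WB| = |B − W| = 19.614.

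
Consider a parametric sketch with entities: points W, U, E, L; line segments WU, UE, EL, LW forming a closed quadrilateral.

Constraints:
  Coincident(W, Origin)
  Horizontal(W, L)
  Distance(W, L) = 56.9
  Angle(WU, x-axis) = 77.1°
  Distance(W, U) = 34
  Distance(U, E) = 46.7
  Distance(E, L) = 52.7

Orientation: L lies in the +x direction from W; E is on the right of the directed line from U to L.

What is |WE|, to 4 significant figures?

14.79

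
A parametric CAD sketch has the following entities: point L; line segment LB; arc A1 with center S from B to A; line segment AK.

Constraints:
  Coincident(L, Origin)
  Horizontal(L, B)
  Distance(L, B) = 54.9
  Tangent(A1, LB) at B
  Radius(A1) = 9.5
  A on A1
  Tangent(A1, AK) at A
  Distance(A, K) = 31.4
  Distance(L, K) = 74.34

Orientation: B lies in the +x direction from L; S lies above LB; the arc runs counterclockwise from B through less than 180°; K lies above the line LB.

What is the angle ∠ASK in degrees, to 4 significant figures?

73.17°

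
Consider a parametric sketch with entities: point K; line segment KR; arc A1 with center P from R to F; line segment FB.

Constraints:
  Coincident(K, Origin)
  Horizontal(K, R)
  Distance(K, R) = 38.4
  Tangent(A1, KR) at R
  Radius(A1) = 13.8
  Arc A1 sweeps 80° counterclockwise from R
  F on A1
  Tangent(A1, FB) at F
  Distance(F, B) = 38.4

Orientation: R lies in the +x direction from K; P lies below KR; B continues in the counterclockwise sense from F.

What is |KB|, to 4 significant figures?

52.46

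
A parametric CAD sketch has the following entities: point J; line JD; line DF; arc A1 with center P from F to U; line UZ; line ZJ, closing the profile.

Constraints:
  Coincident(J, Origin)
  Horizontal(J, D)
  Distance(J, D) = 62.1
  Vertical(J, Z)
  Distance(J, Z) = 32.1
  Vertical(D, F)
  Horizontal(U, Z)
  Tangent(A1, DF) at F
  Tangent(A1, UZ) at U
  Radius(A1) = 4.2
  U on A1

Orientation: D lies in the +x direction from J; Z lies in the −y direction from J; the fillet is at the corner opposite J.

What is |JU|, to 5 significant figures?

66.203

J is at the origin; JD is horizontal with |JD| = 62.1 and D on the +x side, so D = (62.100, 0.0000). JZ is vertical with |JZ| = 32.1 and Z on the −y side, so Z = (0.0000, -32.100). The virtual corner opposite J is at (62.100, -32.100). A1 meets DF tangentially, so PF is at right angles to DF and the tangent condition forces PU to be normal to UZ, with radius 4.2, so the center P sits 4.2 in from both sides at P = (57.900, -27.900). That places the tangent points at F = (62.100, -27.900) on DF and U = (57.900, -32.100) on UZ. Then |JU| = |U − J| = 66.203.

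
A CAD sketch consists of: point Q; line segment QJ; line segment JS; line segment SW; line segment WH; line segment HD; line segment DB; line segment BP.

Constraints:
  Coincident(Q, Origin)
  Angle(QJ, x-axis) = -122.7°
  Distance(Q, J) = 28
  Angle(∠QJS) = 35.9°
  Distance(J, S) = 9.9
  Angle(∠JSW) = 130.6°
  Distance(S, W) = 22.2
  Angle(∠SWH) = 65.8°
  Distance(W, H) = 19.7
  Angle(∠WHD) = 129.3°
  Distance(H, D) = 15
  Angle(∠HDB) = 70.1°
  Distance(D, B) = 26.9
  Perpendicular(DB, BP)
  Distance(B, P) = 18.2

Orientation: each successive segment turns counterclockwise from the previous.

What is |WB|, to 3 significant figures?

20.9

∠WHD = 129.3° gives HD at -124° from the x-axis; with |HD| = 15.0, D = (-26.7, -13.1). ∠HDB = 70.1° gives DB at -14.4° from the x-axis; with |DB| = 26.9, B = (-0.631, -19.8). Then |WB| = |B − W| = 20.9.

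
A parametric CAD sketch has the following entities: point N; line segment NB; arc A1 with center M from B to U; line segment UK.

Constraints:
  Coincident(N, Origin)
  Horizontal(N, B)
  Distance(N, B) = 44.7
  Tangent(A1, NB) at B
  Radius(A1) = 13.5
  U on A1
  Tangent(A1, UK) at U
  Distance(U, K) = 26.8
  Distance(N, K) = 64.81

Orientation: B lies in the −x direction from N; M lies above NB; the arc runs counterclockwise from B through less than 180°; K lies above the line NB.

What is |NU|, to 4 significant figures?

39.46

N is at the origin; N and B share the same y with |NB| = 44.7 and B on the −x side, so B = (-44.70, 0.000). Since A1 is tangent to NB there, MB ⟂ NB, so M = B + (0, 13.5) = (-44.70, 13.50). Since MU ⟂ UK (tangency), |MK| = √(13.5² + 26.8²) = 30.01 regardless of where U sits on A1. So K lies on both circle(N, 64.81) and circle(M, 30.01); the above-NB intersection is K = (-48.22, 43.30). U is the foot of the tangent from K: U = (-33.44, 20.95).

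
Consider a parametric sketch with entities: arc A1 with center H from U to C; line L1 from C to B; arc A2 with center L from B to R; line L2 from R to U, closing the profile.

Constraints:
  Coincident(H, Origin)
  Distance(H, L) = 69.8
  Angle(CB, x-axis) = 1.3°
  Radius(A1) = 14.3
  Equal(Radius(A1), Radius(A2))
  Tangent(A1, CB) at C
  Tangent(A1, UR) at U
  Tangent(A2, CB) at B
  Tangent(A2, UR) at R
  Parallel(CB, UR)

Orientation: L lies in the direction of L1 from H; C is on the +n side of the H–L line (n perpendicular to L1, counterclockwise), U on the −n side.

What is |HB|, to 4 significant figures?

71.25

The slot axis is L1's direction at 1.3°, so u = (cos 1.3°, sin 1.3°) = (0.9997, 0.02269) and n = (−sin 1.3°, cos 1.3°) = (-0.02269, 0.9997). H is at the origin and L lies 69.8 along u from H, so L = 69.8·u = (69.78, 1.584). Tangency of A1 to both parallel lines with radius 14.3 puts C and U at H ± 14.3·n: C = (-0.3244, 14.30), U = (0.3244, -14.30). Equal radii place B and R the same way about L: B = L + 14.3·n = (69.46, 15.88), R = L − 14.3·n = (70.11, -12.71). Then |HB| = |B − H| = 71.25.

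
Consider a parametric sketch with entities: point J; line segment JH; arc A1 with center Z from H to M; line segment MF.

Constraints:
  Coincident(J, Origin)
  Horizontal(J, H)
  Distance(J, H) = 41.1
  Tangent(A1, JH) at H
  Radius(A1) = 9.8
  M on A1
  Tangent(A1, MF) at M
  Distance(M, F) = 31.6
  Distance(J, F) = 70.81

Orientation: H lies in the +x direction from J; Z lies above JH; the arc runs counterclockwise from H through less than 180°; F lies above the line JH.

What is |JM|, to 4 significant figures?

50.79

Checks: |ZM| = 9.800 ✓; ∠(ZM, MF) = 90.00° ✓; |MF| = 31.60 ✓; |JF| = 70.81 ✓.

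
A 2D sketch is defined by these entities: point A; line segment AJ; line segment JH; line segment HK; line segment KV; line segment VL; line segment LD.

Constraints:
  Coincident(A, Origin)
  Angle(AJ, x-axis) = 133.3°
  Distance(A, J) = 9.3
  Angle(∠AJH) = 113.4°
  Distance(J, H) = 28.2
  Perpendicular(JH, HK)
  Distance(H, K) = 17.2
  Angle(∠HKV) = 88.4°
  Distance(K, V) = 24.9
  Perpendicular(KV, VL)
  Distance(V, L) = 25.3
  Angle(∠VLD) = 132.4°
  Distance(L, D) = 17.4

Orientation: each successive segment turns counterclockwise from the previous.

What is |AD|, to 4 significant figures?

35.48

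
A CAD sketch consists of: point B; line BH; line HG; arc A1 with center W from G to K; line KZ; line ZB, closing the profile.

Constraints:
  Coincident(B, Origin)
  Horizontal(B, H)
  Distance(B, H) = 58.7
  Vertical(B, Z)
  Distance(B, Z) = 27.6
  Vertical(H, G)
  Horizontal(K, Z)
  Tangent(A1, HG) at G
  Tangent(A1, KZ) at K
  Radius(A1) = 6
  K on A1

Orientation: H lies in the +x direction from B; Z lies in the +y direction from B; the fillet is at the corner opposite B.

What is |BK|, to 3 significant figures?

59.5

B is at the origin; BH is horizontal with |BH| = 58.7 and H on the +x side, so H = (58.7, 0.00). BZ is vertical with |BZ| = 27.6 and Z on the +y side, so Z = (0.00, 27.6). The virtual corner opposite B is at (58.7, 27.6). The tangent condition forces WG to be normal to HG and since A1 is tangent to KZ there, WK ⟂ KZ, with radius 6.0, so the center W sits 6.0 in from both sides at W = (52.7, 21.6). That places the tangent points at G = (58.7, 21.6) on HG and K = (52.7, 27.6) on KZ. Then |BK| = |K − B| = 59.5.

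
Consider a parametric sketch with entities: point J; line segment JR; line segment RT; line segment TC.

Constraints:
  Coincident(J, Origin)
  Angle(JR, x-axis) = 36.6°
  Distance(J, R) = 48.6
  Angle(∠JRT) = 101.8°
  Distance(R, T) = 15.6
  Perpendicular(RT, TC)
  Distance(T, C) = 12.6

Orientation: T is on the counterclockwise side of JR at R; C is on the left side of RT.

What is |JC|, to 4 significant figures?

43.30

J is at the origin; JR runs at 36.6° with length 48.6, so R = 48.6·(cos 36.6°, sin 36.6°) = (39.02, 28.98). ∠JRT = 101.8°, so RT runs at 36.6° + (180° − 101.8°) = 114.8° from the x-axis; with |RT| = 15.6, T = R + 15.6·(cos 114.8°, sin 114.8°) = (32.47, 43.14). The perpendicularity gives TC at right angles to RT; with |TC| = 12.6 on the left of RT, C = T + 12.6·(-0.9078, -0.4195) = (21.04, 37.85). Then |JC| = |C − J| = 43.30.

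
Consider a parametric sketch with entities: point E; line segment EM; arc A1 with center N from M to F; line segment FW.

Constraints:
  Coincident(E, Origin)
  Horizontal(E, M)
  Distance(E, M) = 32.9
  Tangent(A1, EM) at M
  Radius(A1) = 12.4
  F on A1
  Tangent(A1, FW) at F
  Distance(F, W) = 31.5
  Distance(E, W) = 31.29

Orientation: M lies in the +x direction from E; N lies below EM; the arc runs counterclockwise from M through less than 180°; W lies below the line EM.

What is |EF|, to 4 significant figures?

23.37

Checks: |NF| = 12.40 ✓; ∠(NF, FW) = 90.00° ✓; |FW| = 31.50 ✓; |EW| = 31.29 ✓.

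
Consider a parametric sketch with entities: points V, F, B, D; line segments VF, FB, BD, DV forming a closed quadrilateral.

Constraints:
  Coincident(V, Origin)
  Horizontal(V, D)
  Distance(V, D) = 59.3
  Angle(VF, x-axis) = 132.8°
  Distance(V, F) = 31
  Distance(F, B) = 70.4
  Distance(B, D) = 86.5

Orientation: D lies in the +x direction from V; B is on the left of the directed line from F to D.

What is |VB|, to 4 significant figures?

81.32

Checks: |FB| = 70.40 ✓; |BD| = 86.50 ✓.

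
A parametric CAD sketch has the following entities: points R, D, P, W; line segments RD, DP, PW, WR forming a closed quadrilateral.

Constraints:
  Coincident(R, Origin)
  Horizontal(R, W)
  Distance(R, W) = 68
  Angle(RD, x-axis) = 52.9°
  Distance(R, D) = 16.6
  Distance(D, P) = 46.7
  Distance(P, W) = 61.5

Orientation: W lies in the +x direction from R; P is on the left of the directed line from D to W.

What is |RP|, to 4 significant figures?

63.27

Checks: |DP| = 46.70 ✓; |PW| = 61.50 ✓.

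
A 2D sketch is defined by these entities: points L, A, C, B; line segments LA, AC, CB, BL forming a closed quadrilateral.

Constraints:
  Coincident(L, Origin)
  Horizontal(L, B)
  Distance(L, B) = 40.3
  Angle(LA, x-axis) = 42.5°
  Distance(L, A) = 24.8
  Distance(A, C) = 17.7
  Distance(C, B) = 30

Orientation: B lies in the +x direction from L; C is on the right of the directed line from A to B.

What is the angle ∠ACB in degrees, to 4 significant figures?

65.06°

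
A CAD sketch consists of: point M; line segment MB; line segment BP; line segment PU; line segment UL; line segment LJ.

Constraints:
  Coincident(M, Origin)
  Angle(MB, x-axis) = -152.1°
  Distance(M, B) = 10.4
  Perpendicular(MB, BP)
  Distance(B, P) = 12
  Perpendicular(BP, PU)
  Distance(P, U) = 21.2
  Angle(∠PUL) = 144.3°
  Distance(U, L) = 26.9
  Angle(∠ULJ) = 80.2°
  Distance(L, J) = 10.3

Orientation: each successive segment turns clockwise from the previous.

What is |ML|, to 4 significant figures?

32.85

M is at the origin; MB runs at -152.1° with length 10.4, so B = (-9.191, -4.866). MB is perpendicular to BP, so BP runs at 117.9°; with |BP| = 12.0, P = (-14.81, 5.739). BP is perpendicular to PU, so PU runs at 27.90°; with |PU| = 21.2, U = (3.930, 15.66). ∠PUL = 144.3° gives UL at -7.800° from the x-axis; with |UL| = 26.9, L = (30.58, 12.01). Then |ML| = |L − M| = 32.85.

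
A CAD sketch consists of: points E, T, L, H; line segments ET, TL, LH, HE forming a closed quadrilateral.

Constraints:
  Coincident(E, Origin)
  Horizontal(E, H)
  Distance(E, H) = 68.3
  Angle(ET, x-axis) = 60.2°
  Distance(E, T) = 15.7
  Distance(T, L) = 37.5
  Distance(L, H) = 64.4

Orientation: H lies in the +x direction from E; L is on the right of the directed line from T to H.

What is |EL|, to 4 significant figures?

25.33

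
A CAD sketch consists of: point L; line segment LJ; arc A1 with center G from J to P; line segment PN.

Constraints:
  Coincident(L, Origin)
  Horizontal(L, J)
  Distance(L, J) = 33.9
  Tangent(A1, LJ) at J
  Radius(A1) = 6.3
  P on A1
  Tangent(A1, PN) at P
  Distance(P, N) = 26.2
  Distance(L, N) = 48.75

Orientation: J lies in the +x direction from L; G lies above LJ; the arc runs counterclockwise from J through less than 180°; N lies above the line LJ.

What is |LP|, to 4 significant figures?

40.78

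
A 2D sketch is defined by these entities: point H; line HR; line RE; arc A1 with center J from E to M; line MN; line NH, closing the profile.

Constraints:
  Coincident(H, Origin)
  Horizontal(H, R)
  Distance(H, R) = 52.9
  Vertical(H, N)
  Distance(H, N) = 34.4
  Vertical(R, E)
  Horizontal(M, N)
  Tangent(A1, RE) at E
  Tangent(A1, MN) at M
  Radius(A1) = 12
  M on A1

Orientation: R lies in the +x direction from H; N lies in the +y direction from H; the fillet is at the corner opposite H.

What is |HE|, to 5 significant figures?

57.447

H is at the origin; H and R share the same y with |HR| = 52.9 and R on the +x side, so R = (52.900, 0.0000). H and N share the same x with |HN| = 34.4 and N on the +y side, so N = (0.0000, 34.400). The virtual corner opposite H is at (52.900, 34.400). A1 meets RE tangentially, so JE is at right angles to RE and since A1 is tangent to MN there, JM ⟂ MN, with radius 12.0, so the center J sits 12.0 in from both sides at J = (40.900, 22.400). That places the tangent points at E = (52.900, 22.400) on RE and M = (40.900, 34.400) on MN. Then |HE| = |E − H| = 57.447.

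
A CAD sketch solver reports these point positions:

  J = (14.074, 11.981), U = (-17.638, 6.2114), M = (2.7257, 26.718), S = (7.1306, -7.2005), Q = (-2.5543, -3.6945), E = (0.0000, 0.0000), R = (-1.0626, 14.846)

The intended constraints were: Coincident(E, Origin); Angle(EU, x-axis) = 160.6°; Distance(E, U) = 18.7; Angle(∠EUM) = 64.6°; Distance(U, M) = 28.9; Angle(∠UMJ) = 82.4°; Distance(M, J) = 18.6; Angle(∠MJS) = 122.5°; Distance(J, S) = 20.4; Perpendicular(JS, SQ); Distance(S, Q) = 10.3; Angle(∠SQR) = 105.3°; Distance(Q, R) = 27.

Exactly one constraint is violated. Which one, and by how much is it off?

Distance(Q, R) = 27 — off by 8.40.

E = (0.00, 0.00) ✓; EU at 160.6° ✓; |EU| = 18.70 ✓; ∠EUM = 64.60° ✓; |UM| = 28.90 ✓; ∠UMJ = 82.40° ✓; |MJ| = 18.60 ✓; ∠MJS = 122.5° ✓; |JS| = 20.40 ✓; ∠(JS, SQ) = 90.00° ✓; |SQ| = 10.30 ✓; ∠SQR = 105.3° ✓; |QR| = 18.60 ✗.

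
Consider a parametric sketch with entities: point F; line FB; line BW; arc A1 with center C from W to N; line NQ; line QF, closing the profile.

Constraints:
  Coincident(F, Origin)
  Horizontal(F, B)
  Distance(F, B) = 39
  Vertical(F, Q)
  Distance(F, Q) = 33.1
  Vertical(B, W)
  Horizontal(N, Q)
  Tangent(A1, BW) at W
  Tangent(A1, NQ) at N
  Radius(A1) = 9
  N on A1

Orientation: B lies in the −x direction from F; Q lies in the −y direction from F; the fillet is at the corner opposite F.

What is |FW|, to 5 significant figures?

45.846

F is at the origin; FB is horizontal with |FB| = 39.0 and B on the −x side, so B = (-39.000, 0.0000). FQ is vertical with |FQ| = 33.1 and Q on the −y side, so Q = (0.0000, -33.100). The virtual corner opposite F is at (-39.000, -33.100). The tangent condition forces CW to be normal to BW and tangency of A1 to NQ means the radius CN is perpendicular to NQ, with radius 9.0, so the center C sits 9.0 in from both sides at C = (-30.000, -24.100). That places the tangent points at W = (-39.000, -24.100) on BW and N = (-30.000, -33.100) on NQ. Then |FW| = |W − F| = 45.846.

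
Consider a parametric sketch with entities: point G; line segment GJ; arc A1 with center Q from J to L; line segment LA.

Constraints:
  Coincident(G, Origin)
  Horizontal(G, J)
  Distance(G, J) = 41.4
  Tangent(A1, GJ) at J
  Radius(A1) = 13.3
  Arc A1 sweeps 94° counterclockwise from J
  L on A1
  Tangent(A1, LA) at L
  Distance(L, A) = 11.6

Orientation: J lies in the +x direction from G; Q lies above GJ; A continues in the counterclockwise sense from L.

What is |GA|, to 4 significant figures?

59.72

G is at the origin; G and J share the same y with |GJ| = 41.4 and J on the +x side, so J = (41.40, 0.000). A1 meets GJ tangentially, so QJ is at right angles to GJ, so Q = J + (0, 13.3) = (41.40, 13.30). On A1, J sits at bearing -90° from Q; a 94° counterclockwise sweep puts L at bearing 4°, so L = Q + 13.3·(cos 4°, sin 4°) = (54.67, 14.23). A1 meets LA tangentially, so QL is at right angles to LA, so LA runs along (−sin 4°, cos 4°); with |LA| = 11.6, A = (53.86, 25.80). Then |GA| = |A − G| = 59.72.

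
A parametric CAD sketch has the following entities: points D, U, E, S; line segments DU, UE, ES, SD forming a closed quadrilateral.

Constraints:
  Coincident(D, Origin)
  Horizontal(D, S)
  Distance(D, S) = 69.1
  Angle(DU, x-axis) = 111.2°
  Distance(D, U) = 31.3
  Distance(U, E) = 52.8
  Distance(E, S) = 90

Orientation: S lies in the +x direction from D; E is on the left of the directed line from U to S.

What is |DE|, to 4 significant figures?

75.57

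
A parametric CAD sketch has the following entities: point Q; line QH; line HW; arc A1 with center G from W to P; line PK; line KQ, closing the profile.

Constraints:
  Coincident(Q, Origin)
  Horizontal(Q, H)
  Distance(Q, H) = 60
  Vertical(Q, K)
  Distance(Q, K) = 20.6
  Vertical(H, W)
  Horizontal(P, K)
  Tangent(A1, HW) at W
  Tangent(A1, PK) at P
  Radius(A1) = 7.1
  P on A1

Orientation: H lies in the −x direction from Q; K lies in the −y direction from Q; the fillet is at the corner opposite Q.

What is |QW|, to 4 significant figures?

61.50

Q is at the origin; Q and H share the same y with |QH| = 60.0 and H on the −x side, so H = (-60.00, 0.000). Q and K share the same x with |QK| = 20.6 and K on the −y side, so K = (0.000, -20.60). The virtual corner opposite Q is at (-60.00, -20.60). Tangency of A1 to HW means the radius GW is perpendicular to HW and tangency of A1 to PK means the radius GP is perpendicular to PK, with radius 7.1, so the center G sits 7.1 in from both sides at G = (-52.90, -13.50). That places the tangent points at W = (-60.00, -13.50) on HW and P = (-52.90, -20.60) on PK. Then |QW| = |W − Q| = 61.50.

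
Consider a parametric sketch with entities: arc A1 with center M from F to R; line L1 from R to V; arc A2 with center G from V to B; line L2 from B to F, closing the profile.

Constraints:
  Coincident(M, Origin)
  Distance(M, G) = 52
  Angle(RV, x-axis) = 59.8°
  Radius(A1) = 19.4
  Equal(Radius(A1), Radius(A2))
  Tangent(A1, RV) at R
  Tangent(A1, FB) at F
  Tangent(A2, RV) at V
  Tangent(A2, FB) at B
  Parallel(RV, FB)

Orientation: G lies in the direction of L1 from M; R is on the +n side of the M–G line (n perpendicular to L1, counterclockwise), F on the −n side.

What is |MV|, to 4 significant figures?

55.50

The slot axis is L1's direction at 59.8°, so u = (cos 59.8°, sin 59.8°) = (0.5030, 0.8643) and n = (−sin 59.8°, cos 59.8°) = (-0.8643, 0.5030). M is at the origin and G lies 52.0 along u from M, so G = 52.0·u = (26.16, 44.94). Tangency of A1 to both parallel lines with radius 19.4 puts R and F at M ± 19.4·n: R = (-16.77, 9.759), F = (16.77, -9.759). Equal radii place V and B the same way about G: V = G + 19.4·n = (9.390, 54.70), B = G − 19.4·n = (42.92, 35.18). Then |MV| = |V − M| = 55.50.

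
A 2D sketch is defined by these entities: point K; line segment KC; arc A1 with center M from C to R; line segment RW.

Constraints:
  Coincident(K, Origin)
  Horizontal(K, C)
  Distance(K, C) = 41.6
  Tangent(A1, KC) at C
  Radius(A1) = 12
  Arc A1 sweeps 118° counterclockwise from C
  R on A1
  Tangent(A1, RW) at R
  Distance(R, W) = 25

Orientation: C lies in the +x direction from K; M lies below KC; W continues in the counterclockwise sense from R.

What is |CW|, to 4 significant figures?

39.72

K is at the origin; KC is horizontal with |KC| = 41.6 and C on the +x side, so C = (41.60, 0.000). Tangency of A1 to KC means the radius MC is perpendicular to KC, so M = C + (0, -12) = (41.60, -12.00). On A1, C sits at bearing 90° from M; a 118° counterclockwise sweep puts R at bearing 208°, so R = M + 12.0·(cos 208°, sin 208°) = (31.00, -17.63). Since A1 is tangent to RW there, MR ⟂ RW, so RW runs along (−sin 208°, cos 208°); with |RW| = 25.0, W = (42.74, -39.71). Then |CW| = |W − C| = 39.72.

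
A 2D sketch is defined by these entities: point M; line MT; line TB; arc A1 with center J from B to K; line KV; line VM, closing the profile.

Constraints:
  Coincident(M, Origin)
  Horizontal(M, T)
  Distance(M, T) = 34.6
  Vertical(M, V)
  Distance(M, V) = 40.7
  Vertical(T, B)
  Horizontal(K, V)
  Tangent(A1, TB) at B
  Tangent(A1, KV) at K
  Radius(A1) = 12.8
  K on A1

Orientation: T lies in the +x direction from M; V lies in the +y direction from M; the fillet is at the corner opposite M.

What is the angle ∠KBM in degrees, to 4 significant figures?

83.88°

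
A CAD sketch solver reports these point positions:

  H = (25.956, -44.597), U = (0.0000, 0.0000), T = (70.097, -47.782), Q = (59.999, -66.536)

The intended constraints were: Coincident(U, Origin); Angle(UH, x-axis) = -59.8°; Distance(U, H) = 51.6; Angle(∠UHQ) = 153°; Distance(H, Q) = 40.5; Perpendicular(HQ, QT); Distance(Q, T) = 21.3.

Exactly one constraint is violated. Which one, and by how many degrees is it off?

Perpendicular(HQ, QT) — off by 4.50°.

U = (0.00, 0.00) ✓; UH at -59.80° ✓; |UH| = 51.60 ✓; ∠UHQ = 153.0° ✓; |HQ| = 40.50 ✓; ∠(HQ, QT) = 94.50° ✗; |QT| = 21.30 ✓.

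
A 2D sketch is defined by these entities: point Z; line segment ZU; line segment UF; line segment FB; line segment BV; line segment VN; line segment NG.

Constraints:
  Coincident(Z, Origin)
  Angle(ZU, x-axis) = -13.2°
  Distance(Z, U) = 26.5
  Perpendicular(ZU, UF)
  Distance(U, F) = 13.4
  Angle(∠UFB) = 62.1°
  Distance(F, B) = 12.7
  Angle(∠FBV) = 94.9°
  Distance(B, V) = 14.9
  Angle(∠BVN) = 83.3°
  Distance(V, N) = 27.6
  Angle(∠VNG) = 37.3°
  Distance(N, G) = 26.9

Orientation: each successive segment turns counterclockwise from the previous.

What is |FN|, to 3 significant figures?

19.5

Z is at the origin; ZU runs at -13.2° with length 26.5, so U = (25.8, -6.05). ZU ⟂ UF, so UF runs at 76.8°; with |UF| = 13.4, F = (28.9, 6.99). ∠UFB = 62.1° gives FB at -165° from the x-axis; with |FB| = 12.7, B = (16.6, 3.77). ∠FBV = 94.9° gives BV at -80.2° from the x-axis; with |BV| = 14.9, V = (19.1, -10.9). ∠BVN = 83.3° gives VN at 16.5° from the x-axis; with |VN| = 27.6, N = (45.6, -3.07). Then |FN| = |N − F| = 19.5.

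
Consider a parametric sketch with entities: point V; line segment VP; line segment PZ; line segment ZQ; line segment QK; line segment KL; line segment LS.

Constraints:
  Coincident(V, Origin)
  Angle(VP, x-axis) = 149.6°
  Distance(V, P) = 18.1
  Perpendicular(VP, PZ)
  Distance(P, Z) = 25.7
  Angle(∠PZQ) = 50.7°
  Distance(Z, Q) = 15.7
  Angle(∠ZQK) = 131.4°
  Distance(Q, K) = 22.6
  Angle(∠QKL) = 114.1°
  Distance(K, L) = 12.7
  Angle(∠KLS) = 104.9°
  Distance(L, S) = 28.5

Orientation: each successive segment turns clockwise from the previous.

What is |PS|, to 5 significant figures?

19.390

∠QKL = 114.1° gives KL at 175.80° from the x-axis; with |KL| = 12.7, L = (-20.540, -2.3677). ∠KLS = 104.9° gives LS at 100.70° from the x-axis; with |LS| = 28.5, S = (-25.831, 25.637). Then |PS| = |S − P| = 19.390.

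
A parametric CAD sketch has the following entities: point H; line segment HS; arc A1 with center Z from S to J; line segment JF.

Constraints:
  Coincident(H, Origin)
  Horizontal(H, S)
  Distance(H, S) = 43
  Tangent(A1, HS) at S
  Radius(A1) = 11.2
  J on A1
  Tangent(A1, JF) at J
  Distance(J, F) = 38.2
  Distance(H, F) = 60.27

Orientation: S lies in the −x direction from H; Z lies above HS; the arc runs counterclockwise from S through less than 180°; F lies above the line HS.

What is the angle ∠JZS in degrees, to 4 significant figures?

92.93°

H is at the origin; H and S share the same y with |HS| = 43.0 and S on the −x side, so S = (-43.00, 0.000). Tangency of A1 to HS means the radius ZS is perpendicular to HS, so Z = S + (0, 11.2) = (-43.00, 11.20). Since ZJ ⟂ JF (tangency), |ZF| = √(11.2² + 38.2²) = 39.81 regardless of where J sits on A1. So F lies on both circle(H, 60.27) and circle(Z, 39.81); the above-HS intersection is F = (-33.77, 49.92). J is the foot of the tangent from F: J = (-31.81, 11.77).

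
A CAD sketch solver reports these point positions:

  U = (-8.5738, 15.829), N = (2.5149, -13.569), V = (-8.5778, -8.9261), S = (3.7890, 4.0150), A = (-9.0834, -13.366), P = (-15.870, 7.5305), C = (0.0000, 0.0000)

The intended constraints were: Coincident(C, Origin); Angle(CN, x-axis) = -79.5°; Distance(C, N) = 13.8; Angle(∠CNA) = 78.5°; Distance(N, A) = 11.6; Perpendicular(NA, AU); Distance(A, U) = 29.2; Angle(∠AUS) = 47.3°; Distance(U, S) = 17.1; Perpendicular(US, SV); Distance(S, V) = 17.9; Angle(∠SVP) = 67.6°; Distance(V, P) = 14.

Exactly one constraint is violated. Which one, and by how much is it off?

Distance(V, P) = 14 — off by 4.00.

C = (0.00, 0.00) ✓; CN at -79.50° ✓; |CN| = 13.80 ✓; ∠CNA = 78.50° ✓; |NA| = 11.60 ✓; ∠(NA, AU) = 90.00° ✓; |AU| = 29.20 ✓; ∠AUS = 47.30° ✓; |US| = 17.10 ✓; ∠(US, SV) = 90.00° ✓; |SV| = 17.90 ✓; ∠SVP = 67.60° ✓; |VP| = 18.00 ✗.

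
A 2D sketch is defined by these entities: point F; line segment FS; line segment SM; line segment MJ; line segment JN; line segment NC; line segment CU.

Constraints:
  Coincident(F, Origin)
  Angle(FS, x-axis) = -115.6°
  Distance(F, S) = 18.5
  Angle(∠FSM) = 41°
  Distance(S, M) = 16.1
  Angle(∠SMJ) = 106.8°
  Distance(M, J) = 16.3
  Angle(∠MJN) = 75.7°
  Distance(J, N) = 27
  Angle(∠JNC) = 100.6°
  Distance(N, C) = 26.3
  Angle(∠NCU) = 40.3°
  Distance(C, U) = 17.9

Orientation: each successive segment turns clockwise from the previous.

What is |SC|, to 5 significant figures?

15.001

∠MJN = 75.7° gives JN at -72.100° from the x-axis; with |JN| = 27.0, N = (9.8225, -18.169). ∠JNC = 100.6° gives NC at -151.50° from the x-axis; with |NC| = 26.3, C = (-13.290, -30.718). Then |SC| = |C − S| = 15.001.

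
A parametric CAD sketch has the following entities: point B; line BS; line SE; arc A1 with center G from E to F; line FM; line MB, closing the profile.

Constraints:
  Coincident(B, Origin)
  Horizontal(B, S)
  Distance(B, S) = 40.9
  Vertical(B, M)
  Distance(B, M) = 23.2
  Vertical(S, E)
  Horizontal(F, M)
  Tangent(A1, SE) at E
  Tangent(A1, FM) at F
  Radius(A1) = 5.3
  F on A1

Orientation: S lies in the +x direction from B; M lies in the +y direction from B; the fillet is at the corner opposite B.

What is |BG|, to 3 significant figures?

39.8

B is at the origin; B and S share the same y with |BS| = 40.9 and S on the +x side, so S = (40.9, 0.00). BM is vertical with |BM| = 23.2 and M on the +y side, so M = (0.00, 23.2). The virtual corner opposite B is at (40.9, 23.2). Tangency of A1 to SE means the radius GE is perpendicular to SE and since A1 is tangent to FM there, GF ⟂ FM, with radius 5.3, so the center G sits 5.3 in from both sides at G = (35.6, 17.9). Then |BG| = |G − B| = 39.8.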